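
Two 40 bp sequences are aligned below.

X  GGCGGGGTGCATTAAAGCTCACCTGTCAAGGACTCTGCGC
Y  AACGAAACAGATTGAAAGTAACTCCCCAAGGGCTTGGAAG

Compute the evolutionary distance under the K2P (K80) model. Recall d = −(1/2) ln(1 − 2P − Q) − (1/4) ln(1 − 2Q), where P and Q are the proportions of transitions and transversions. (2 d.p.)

1.40

Of 40 sites, 15 differences are transitions and 7 are transversions, so P = 15/40 = 0.375 and Q = 7/40 = 0.175.
Under the Kimura two-parameter model, d = −½ ln(1 − 2P − Q) − ¼ ln(1 − 2Q).
1 − 2P − Q = 0.075, giving −½ ln(0.075) = 1.295134.
1 − 2Q = 0.65, giving −¼ ln(0.65) = 0.107696.
d = 1.295134 + 0.107696 = 1.402830.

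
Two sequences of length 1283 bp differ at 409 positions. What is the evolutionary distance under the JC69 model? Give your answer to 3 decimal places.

0.415

p = 409/1283 ≈ 0.318784.
d = −(3/4) ln(1 − 4p/3) = −0.75 ln(1 − 0.425045) = −0.75 ln(0.574955)
  = −0.75 × (-0.553464) = 0.415098 substitutions/site.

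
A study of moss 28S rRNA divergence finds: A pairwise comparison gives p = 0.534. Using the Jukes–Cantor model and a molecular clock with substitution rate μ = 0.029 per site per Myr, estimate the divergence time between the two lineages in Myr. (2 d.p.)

d = −(3/4) ln(1 − 4p/3) = −0.75 ln(1 − 0.712) = −0.75 ln(0.288)
  = −0.75 × (-1.244795) = 0.933596 substitutions/site.
Under a molecular clock d = 2μt, so t = d/(2μ) = 0.933596 / (2 × 0.029) = 16.10 Myr.

16.10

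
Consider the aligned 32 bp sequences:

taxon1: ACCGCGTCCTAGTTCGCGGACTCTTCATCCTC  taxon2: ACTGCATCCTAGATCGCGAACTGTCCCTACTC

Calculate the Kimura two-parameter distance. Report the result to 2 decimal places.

0.31

Of 32 sites, 4 differences are transitions and 4 are transversions, so P = 4/32 = 0.125 and Q = 4/32 = 0.125.
Under the Kimura two-parameter model, d = −½ ln(1 − 2P − Q) − ¼ ln(1 − 2Q).
1 − 2P − Q = 0.625, giving −½ ln(0.625) = 0.235002.
1 − 2Q = 0.75, giving −¼ ln(0.75) = 0.071921.
d = 0.235002 + 0.071921 = 0.306923.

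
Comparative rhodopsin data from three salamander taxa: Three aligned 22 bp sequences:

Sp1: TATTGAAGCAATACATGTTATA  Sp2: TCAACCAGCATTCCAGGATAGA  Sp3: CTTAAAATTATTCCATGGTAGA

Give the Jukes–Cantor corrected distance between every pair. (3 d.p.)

d(Sp1,Sp2) = 0.699, d(Sp1,Sp3) = 0.699, d(Sp2,Sp3) = 0.591

Sp1–Sp2: 10/22 sites differ → p ≈ 0.454545, d = −0.75 ln(1 − 0.60606) = 0.698667 ≈ 0.699.
Sp1–Sp3: 10/22 sites differ → p ≈ 0.454545, d = −0.75 ln(1 − 0.60606) = 0.698667 ≈ 0.699.
Sp2–Sp3: 9/22 sites differ → p ≈ 0.409091, d = −0.75 ln(1 − 0.545455) = 0.591344 ≈ 0.591.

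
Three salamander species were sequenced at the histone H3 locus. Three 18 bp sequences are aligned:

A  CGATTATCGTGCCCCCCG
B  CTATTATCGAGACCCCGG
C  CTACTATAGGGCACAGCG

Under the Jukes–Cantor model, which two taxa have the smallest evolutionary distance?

A–B: 4/18 differ, p = 0.222, d = 0.264.
A–C: 7/18 differ, p = 0.389, d = 0.548.
B–C: 8/18 differ, p = 0.444, d = 0.673.
The smallest distance is between A and B.

A and B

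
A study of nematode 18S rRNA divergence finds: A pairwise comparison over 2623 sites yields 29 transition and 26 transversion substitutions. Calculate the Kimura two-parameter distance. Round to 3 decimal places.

0.021

P = 29/2623 ≈ 0.011056 and Q = 26/2623 ≈ 0.009912.
Under the Kimura two-parameter model, d = −½ ln(1 − 2P − Q) − ¼ ln(1 − 2Q).
1 − 2P − Q = 0.967976, giving −½ ln(0.967976) = 0.016274.
1 − 2Q = 0.980176, giving −¼ ln(0.980176) = 0.005006.
d = 0.016274 + 0.005006 = 0.021280.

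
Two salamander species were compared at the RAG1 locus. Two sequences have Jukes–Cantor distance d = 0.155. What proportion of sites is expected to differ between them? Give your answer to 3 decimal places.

p = (3/4)(1 − e^(−4d/3)) = 0.75 × (1 − e^(-0.206667)) = 0.75 × (1 − 0.813290) = 0.140033.

0.140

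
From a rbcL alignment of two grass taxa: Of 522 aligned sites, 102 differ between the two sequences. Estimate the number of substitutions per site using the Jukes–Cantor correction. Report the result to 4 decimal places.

p = 102/522 ≈ 0.195402.
d = −(3/4) ln(1 − 4p/3) = −0.75 ln(1 − 0.260536) = −0.75 ln(0.739464)
  = −0.75 × (-0.301830) = 0.226373 substitutions/site.

0.2264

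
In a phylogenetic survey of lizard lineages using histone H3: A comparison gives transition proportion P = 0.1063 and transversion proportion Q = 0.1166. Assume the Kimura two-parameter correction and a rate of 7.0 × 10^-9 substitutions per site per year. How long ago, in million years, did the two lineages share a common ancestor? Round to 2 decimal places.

19.00

Under the Kimura two-parameter model, d = −½ ln(1 − 2P − Q) − ¼ ln(1 − 2Q).
1 − 2P − Q = 0.6708, giving −½ ln(0.6708) = 0.199642.
1 − 2Q = 0.7668, giving −¼ ln(0.7668) = 0.066382.
d = 0.199642 + 0.066382 = 0.266024.
Under a molecular clock d = 2μt, so t = d/(2μ) = 0.266024 / (2 × 7.0 × 10^-9) = 19.00 million years.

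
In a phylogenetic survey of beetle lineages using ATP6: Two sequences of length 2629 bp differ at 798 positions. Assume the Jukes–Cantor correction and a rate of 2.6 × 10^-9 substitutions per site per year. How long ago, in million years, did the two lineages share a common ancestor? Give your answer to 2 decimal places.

74.82

p = 798/2629 ≈ 0.303537.
d = −(3/4) ln(1 − 4p/3) = −0.75 ln(1 − 0.404716) = −0.75 ln(0.595284)
  = −0.75 × (-0.518717) = 0.389038 substitutions/site.
Under a molecular clock d = 2μt, so t = d/(2μ) = 0.389038 / (2 × 2.6 × 10^-9) = 74.82 million years.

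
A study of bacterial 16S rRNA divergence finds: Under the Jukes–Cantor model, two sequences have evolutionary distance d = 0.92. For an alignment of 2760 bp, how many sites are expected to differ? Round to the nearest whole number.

1463

Invert JC69: p = (3/4)(1 − e^(−4d/3)) = 0.75 × (1 − e^(-1.226667)) = 0.75 × (1 − 0.293268) = 0.530049.
Expected differing sites = pL ≈ 0.530049 × 2760 = 1462.93524 ≈ 1463.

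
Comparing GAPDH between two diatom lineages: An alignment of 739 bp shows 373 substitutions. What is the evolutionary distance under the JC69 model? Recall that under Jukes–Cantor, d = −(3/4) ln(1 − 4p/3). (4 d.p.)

p = 373/739 ≈ 0.504736.
d = −(3/4) ln(1 − 4p/3) = −0.75 ln(1 − 0.672981) = −0.75 ln(0.327019)
  = −0.75 × (-1.117737) = 0.838303 substitutions/site.

0.8383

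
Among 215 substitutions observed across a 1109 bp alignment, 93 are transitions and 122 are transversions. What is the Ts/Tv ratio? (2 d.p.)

R = 93/122 = 0.762295… ≈ 0.76 (to 2 d.p.).

0.76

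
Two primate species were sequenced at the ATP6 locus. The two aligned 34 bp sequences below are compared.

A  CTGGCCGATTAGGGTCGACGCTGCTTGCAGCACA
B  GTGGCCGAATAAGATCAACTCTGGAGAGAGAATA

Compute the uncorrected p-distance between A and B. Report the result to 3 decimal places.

The sequences differ at 13 of 34 positions.
p = 13/34 = 0.382352… ≈ 0.382 (to 3 d.p.).

0.382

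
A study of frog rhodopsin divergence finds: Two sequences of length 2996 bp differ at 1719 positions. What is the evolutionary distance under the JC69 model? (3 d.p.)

p = 1719/2996 ≈ 0.573765.
d = −(3/4) ln(1 − 4p/3) = −0.75 ln(1 − 0.76502) = −0.75 ln(0.23498)
  = −0.75 × (-1.448255) = 1.086191 substitutions/site.

1.086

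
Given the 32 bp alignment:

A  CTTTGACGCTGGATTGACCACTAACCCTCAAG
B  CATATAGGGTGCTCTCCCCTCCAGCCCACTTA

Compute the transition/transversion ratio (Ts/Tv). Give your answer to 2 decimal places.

Transitions are A↔G and C↔T; transversions are all other mismatches.
Transitions: 4. Transversions: 13.
R = 4/13 = 0.307692… ≈ 0.31 (to 2 d.p.).

0.31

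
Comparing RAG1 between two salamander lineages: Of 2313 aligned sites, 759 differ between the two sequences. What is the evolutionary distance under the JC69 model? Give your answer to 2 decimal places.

0.43

p = 759/2313 ≈ 0.328145.
d = −(3/4) ln(1 − 4p/3) = −0.75 ln(1 − 0.437527) = −0.75 ln(0.562473)
  = −0.75 × (-0.575412) = 0.431559 substitutions/site.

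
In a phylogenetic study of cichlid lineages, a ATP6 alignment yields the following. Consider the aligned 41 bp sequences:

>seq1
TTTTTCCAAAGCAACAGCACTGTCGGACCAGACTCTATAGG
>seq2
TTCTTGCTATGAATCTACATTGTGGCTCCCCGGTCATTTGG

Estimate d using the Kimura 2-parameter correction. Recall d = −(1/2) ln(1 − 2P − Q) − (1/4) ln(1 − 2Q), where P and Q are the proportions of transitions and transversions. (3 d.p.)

0.741

Of 41 sites, 4 differences are transitions and 15 are transversions, so P = 4/41 ≈ 0.097561 and Q = 15/41 ≈ 0.365854.
Under the Kimura two-parameter model, d = −½ ln(1 − 2P − Q) − ¼ ln(1 − 2Q).
1 − 2P − Q = 0.439024, giving −½ ln(0.439024) = 0.411601.
1 − 2Q = 0.268292, giving −¼ ln(0.268292) = 0.328920.
d = 0.411601 + 0.328920 = 0.740521.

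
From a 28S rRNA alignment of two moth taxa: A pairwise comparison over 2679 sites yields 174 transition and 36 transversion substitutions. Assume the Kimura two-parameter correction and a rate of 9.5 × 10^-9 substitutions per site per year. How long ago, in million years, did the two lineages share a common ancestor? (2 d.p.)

P = 174/2679 ≈ 0.06495 and Q = 36/2679 ≈ 0.013438.
Under the Kimura two-parameter model, d = −½ ln(1 − 2P − Q) − ¼ ln(1 − 2Q).
1 − 2P − Q = 0.856662, giving −½ ln(0.856662) = 0.077356.
1 − 2Q = 0.973124, giving −¼ ln(0.973124) = 0.006811.
d = 0.077356 + 0.006811 = 0.084167.
Under a molecular clock d = 2μt, so t = d/(2μ) = 0.084167 / (2 × 9.5 × 10^-9) = 4.43 million years.

4.43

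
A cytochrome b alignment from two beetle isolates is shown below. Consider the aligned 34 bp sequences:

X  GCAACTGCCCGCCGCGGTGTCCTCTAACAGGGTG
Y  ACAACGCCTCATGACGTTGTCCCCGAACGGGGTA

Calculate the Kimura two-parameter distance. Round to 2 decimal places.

Of 34 sites, 8 differences are transitions and 5 are transversions, so P = 8/34 ≈ 0.235294 and Q = 5/34 ≈ 0.147059.
Under the Kimura two-parameter model, d = −½ ln(1 − 2P − Q) − ¼ ln(1 − 2Q).
1 − 2P − Q = 0.382353, giving −½ ln(0.382353) = 0.480706.
1 − 2Q = 0.705882, giving −¼ ln(0.705882) = 0.087077.
d = 0.480706 + 0.087077 = 0.567783.

0.57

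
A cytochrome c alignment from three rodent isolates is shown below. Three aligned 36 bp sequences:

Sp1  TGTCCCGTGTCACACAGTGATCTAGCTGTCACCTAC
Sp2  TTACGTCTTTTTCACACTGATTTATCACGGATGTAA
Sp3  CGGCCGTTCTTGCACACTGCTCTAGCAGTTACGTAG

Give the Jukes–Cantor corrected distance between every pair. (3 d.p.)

Sp1–Sp2: 18/36 sites differ → p = 0.5, d = −0.75 ln(1 − 0.666667) = 0.823960 ≈ 0.824.
Sp1–Sp3: 13/36 sites differ → p ≈ 0.361111, d = −0.75 ln(1 − 0.481481) = 0.492584 ≈ 0.493.
Sp2–Sp3: 16/36 sites differ → p ≈ 0.444444, d = −0.75 ln(1 − 0.592592) = 0.673455 ≈ 0.673.

d(Sp1,Sp2) = 0.824, d(Sp1,Sp3) = 0.493, d(Sp2,Sp3) = 0.673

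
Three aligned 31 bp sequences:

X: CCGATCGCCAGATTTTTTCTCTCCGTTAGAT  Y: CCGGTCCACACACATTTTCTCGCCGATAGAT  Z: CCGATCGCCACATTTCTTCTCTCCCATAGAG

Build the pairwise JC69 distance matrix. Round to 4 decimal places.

X–Y: 8/31 sites differ → p ≈ 0.258065, d = −0.75 ln(1 − 0.344087) = 0.316295 ≈ 0.3163.
X–Z: 5/31 sites differ → p ≈ 0.16129, d = −0.75 ln(1 − 0.215053) = 0.181604 ≈ 0.1816.
Y–Z: 9/31 sites differ → p ≈ 0.290323, d = −0.75 ln(1 − 0.387097) = 0.367161 ≈ 0.3672.

d(X,Y) = 0.3163, d(X,Z) = 0.1816, d(Y,Z) = 0.3672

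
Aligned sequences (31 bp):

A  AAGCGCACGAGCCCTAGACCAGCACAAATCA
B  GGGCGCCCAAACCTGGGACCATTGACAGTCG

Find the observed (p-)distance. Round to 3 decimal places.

0.484

The sequences differ at 15 of 31 positions.
p = 15/31 = 0.483870… ≈ 0.484 (to 3 d.p.).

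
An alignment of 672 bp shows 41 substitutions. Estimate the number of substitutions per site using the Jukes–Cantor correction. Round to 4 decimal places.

0.0636

p = 41/672 ≈ 0.061012.
d = −(3/4) ln(1 − 4p/3) = −0.75 ln(1 − 0.081349) = −0.75 ln(0.918651)
  = −0.75 × (-0.084849) = 0.063637 substitutions/site.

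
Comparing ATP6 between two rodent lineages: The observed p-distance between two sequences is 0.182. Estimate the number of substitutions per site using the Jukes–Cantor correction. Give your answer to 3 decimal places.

0.208

d = −(3/4) ln(1 − 4p/3) = −0.75 ln(1 − 0.242667) = −0.75 ln(0.757333)
  = −0.75 × (-0.277952) = 0.208464 substitutions/site.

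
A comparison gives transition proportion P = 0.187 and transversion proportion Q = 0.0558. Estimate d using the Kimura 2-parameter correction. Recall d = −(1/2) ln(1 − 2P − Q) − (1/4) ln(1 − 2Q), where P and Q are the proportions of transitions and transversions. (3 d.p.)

0.310

Under the Kimura two-parameter model, d = −½ ln(1 − 2P − Q) − ¼ ln(1 − 2Q).
1 − 2P − Q = 0.5702, giving −½ ln(0.5702) = 0.280884.
1 − 2Q = 0.8884, giving −¼ ln(0.8884) = 0.029583.
d = 0.280884 + 0.029583 = 0.310467.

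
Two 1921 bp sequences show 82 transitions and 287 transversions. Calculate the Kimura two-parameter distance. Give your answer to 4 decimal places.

0.2225

P = 82/1921 ≈ 0.042686 and Q = 287/1921 ≈ 0.149401.
Under the Kimura two-parameter model, d = −½ ln(1 − 2P − Q) − ¼ ln(1 − 2Q).
1 − 2P − Q = 0.765227, giving −½ ln(0.765227) = 0.133791.
1 − 2Q = 0.701198, giving −¼ ln(0.701198) = 0.088741.
d = 0.133791 + 0.088741 = 0.222532.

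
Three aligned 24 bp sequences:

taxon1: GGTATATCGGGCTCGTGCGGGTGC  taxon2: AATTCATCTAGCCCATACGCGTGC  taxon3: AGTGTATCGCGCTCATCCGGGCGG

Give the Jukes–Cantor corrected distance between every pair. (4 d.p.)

taxon1–taxon2: 10/24 sites differ → p ≈ 0.416667, d = −0.75 ln(1 − 0.555556) = 0.608198 ≈ 0.6082.
taxon1–taxon3: 7/24 sites differ → p ≈ 0.291667, d = −0.75 ln(1 − 0.388889) = 0.369358 ≈ 0.3694.
taxon2–taxon3: 10/24 sites differ → p ≈ 0.416667, d = −0.75 ln(1 − 0.555556) = 0.608198 ≈ 0.6082.

d(taxon1,taxon2) = 0.6082, d(taxon1,taxon3) = 0.3694, d(taxon2,taxon3) = 0.6082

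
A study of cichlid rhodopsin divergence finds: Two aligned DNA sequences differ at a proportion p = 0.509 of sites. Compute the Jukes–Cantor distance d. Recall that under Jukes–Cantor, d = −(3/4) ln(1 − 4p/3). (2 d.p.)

d = −(3/4) ln(1 − 4p/3) = −0.75 ln(1 − 0.678667) = −0.75 ln(0.321333)
  = −0.75 × (-1.135277) = 0.851458 substitutions/site.

0.85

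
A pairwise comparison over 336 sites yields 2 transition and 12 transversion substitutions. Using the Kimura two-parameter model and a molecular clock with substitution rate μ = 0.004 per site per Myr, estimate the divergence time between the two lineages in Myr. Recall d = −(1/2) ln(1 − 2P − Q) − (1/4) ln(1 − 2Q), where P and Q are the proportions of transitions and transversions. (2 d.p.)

5.37

P = 2/336 ≈ 0.005952 and Q = 12/336 ≈ 0.035714.
Under the Kimura two-parameter model, d = −½ ln(1 − 2P − Q) − ¼ ln(1 − 2Q).
1 − 2P − Q = 0.952382, giving −½ ln(0.952382) = 0.024395.
1 − 2Q = 0.928572, giving −¼ ln(0.928572) = 0.018527.
d = 0.024395 + 0.018527 = 0.042922.
Under a molecular clock d = 2μt, so t = d/(2μ) = 0.042922 / (2 × 0.004) = 5.37 Myr.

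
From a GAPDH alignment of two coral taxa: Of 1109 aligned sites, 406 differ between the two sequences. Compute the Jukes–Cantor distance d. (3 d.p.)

0.502

p = 406/1109 ≈ 0.366096.
d = −(3/4) ln(1 − 4p/3) = −0.75 ln(1 − 0.488128) = −0.75 ln(0.511872)
  = −0.75 × (-0.669681) = 0.502261 substitutions/site.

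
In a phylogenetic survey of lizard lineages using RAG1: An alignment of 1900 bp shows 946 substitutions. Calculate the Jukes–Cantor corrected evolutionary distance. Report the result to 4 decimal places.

p = 946/1900 ≈ 0.497895.
d = −(3/4) ln(1 − 4p/3) = −0.75 ln(1 − 0.66386) = −0.75 ln(0.33614)
  = −0.75 × (-1.090228) = 0.817671 substitutions/site.

0.8177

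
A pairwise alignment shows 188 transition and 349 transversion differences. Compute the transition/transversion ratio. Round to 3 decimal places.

0.539

R = 188/349 = 0.538681… ≈ 0.539 (to 3 d.p.).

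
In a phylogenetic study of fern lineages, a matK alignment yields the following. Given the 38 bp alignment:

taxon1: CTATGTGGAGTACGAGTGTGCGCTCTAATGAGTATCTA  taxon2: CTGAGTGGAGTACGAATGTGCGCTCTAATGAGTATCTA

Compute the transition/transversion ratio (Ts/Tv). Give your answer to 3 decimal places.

2.000

Transitions are A↔G and C↔T; transversions are all other mismatches.
Transitions: 2. Transversions: 1.
R = 2/1 = 2.000.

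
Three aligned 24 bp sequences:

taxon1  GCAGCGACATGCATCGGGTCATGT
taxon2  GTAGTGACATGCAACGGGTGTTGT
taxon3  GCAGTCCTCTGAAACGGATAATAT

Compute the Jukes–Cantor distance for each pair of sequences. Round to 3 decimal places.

taxon1–taxon2: 5/24 sites differ → p ≈ 0.208333, d = −0.75 ln(1 − 0.277777) = 0.244066 ≈ 0.244.
taxon1–taxon3: 10/24 sites differ → p ≈ 0.416667, d = −0.75 ln(1 − 0.555556) = 0.608198 ≈ 0.608.
taxon2–taxon3: 10/24 sites differ → p ≈ 0.416667, d = −0.75 ln(1 − 0.555556) = 0.608198 ≈ 0.608.

d(taxon1,taxon2) = 0.244, d(taxon1,taxon3) = 0.608, d(taxon2,taxon3) = 0.608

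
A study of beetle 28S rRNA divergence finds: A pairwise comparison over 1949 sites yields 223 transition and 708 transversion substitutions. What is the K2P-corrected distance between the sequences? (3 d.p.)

0.773

P = 223/1949 ≈ 0.114418 and Q = 708/1949 ≈ 0.363263.
Under the Kimura two-parameter model, d = −½ ln(1 − 2P − Q) − ¼ ln(1 − 2Q).
1 − 2P − Q = 0.407901, giving −½ ln(0.407901) = 0.448365.
1 − 2Q = 0.273474, giving −¼ ln(0.273474) = 0.324137.
d = 0.448365 + 0.324137 = 0.772502.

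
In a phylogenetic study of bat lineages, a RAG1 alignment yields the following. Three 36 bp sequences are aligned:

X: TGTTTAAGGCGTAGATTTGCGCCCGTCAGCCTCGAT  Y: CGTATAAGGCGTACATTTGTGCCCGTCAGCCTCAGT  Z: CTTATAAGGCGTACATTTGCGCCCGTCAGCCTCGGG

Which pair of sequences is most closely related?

Y and Z

X–Y: 6/36 differ, p = 0.167, d = 0.188.
X–Z: 6/36 differ, p = 0.167, d = 0.188.
Y–Z: 4/36 differ, p = 0.111, d = 0.120.
The smallest distance is between Y and Z.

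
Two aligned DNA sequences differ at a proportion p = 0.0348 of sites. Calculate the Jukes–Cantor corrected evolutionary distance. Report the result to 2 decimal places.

d = −(3/4) ln(1 − 4p/3) = −0.75 ln(1 − 0.0464) = −0.75 ln(0.9536)
  = −0.75 × (-0.047511) = 0.035633 substitutions/site.

0.04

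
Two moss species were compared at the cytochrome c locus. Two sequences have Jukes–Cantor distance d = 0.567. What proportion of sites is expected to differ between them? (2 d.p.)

p = (3/4)(1 − e^(−4d/3)) = 0.75 × (1 − e^(-0.756)) = 0.75 × (1 − 0.469541) = 0.397844.

0.40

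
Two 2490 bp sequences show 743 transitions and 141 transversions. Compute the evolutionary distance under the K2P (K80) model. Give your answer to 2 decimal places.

P = 743/2490 ≈ 0.298394 and Q = 141/2490 ≈ 0.056627.
Under the Kimura two-parameter model, d = −½ ln(1 − 2P − Q) − ¼ ln(1 − 2Q).
1 − 2P − Q = 0.346585, giving −½ ln(0.346585) = 0.529814.
1 − 2Q = 0.886746, giving −¼ ln(0.886746) = 0.030049.
d = 0.529814 + 0.030049 = 0.559863.

0.56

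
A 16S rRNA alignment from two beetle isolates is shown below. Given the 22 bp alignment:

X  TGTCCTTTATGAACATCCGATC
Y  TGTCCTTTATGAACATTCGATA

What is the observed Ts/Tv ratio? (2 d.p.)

1.00

Transitions are A↔G and C↔T; transversions are all other mismatches.
Transitions: 1. Transversions: 1.
R = 1/1 = 1.00.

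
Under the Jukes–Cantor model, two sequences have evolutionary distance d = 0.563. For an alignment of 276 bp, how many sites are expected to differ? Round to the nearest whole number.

109

Invert JC69: p = (3/4)(1 − e^(−4d/3)) = 0.75 × (1 − e^(-0.750667)) = 0.75 × (1 − 0.472052) = 0.395961.
Expected differing sites = pL ≈ 0.395961 × 276 = 109.285236 ≈ 109.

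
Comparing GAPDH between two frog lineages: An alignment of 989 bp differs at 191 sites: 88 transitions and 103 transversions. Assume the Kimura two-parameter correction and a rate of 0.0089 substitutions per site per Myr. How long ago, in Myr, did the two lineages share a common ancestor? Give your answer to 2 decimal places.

P = 88/989 ≈ 0.088979 and Q = 103/989 ≈ 0.104146.
Under the Kimura two-parameter model, d = −½ ln(1 − 2P − Q) − ¼ ln(1 − 2Q).
1 − 2P − Q = 0.717896, giving −½ ln(0.717896) = 0.165715.
1 − 2Q = 0.791708, giving −¼ ln(0.791708) = 0.058391.
d = 0.165715 + 0.058391 = 0.224106.
Under a molecular clock d = 2μt, so t = d/(2μ) = 0.224106 / (2 × 0.0089) = 12.59 Myr.

12.59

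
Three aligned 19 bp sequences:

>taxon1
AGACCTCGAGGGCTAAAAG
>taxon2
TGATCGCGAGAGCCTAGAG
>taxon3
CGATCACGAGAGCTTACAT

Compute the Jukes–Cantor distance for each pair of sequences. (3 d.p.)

taxon1–taxon2: 7/19 sites differ → p ≈ 0.368421, d = −0.75 ln(1 − 0.491228) = 0.506816 ≈ 0.507.
taxon1–taxon3: 7/19 sites differ → p ≈ 0.368421, d = −0.75 ln(1 − 0.491228) = 0.506816 ≈ 0.507.
taxon2–taxon3: 5/19 sites differ → p ≈ 0.263158, d = −0.75 ln(1 − 0.350877) = 0.324100 ≈ 0.324.

d(taxon1,taxon2) = 0.507, d(taxon1,taxon3) = 0.507, d(taxon2,taxon3) = 0.324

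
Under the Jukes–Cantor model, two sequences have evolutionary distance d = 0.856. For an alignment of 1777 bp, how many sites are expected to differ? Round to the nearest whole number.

Invert JC69: p = (3/4)(1 − e^(−4d/3)) = 0.75 × (1 − e^(-1.141333)) = 0.75 × (1 − 0.319393) = 0.510455.
Expected differing sites = pL ≈ 0.510455 × 1777 = 907.078535 ≈ 907.

907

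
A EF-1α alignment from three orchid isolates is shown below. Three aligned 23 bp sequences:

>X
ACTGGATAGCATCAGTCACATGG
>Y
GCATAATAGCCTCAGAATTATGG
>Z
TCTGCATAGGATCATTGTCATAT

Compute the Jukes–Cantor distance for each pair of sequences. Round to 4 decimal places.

d(X,Y) = 0.5532, d(X,Z) = 0.4674, d(Y,Z) = 0.8922

X–Y: 9/23 sites differ → p ≈ 0.391304, d = −0.75 ln(1 − 0.521739) = 0.553199 ≈ 0.5532.
X–Z: 8/23 sites differ → p ≈ 0.347826, d = −0.75 ln(1 − 0.463768) = 0.467391 ≈ 0.4674.
Y–Z: 12/23 sites differ → p ≈ 0.521739, d = −0.75 ln(1 − 0.695652) = 0.892188 ≈ 0.8922.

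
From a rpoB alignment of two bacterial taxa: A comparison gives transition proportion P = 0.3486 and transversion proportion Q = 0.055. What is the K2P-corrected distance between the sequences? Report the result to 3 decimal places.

0.727

Under the Kimura two-parameter model, d = −½ ln(1 − 2P − Q) − ¼ ln(1 − 2Q).
1 − 2P − Q = 0.2478, giving −½ ln(0.2478) = 0.697567.
1 − 2Q = 0.89, giving −¼ ln(0.89) = 0.029133.
d = 0.697567 + 0.029133 = 0.726700.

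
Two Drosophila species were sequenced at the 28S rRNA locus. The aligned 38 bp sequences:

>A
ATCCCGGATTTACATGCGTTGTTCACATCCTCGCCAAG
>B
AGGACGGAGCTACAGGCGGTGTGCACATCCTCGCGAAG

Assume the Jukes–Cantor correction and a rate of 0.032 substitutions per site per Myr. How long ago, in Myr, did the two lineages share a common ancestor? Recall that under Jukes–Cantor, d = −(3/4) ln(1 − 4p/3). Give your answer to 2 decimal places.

The sequences differ at 9 of 38 sites (2, 3, 4, 9, 10, 15, 19, 23, 35), so p = 9/38 ≈ 0.236842.
d = −(3/4) ln(1 − 4p/3) = −0.75 ln(1 − 0.315789) = −0.75 ln(0.684211)
  = −0.75 × (-0.379489) = 0.284617 substitutions/site.
Under a molecular clock d = 2μt, so t = d/(2μ) = 0.284617 / (2 × 0.032) = 4.45 Myr.

4.45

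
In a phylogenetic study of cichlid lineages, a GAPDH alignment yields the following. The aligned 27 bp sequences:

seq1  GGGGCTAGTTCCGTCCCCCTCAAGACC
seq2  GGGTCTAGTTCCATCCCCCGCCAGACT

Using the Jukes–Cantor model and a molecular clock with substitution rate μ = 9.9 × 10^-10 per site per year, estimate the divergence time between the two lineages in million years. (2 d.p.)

The sequences differ at 5 of 27 sites (4, 13, 20, 22, 27), so p = 5/27 ≈ 0.185185.
d = −(3/4) ln(1 − 4p/3) = −0.75 ln(1 − 0.246913) = −0.75 ln(0.753087)
  = −0.75 × (-0.283575) = 0.212681 substitutions/site.
Under a molecular clock d = 2μt, so t = d/(2μ) = 0.212681 / (2 × 9.9 × 10^-10) = 107.41 million years.

107.41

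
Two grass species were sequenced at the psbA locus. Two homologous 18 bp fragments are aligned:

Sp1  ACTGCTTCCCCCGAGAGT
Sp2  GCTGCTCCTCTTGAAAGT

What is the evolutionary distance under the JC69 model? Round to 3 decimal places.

0.441

The sequences differ at 6 of 18 sites (1, 7, 9, 11, 12, 15), so p = 6/18 ≈ 0.333333.
d = −(3/4) ln(1 − 4p/3) = −0.75 ln(1 − 0.444444) = −0.75 ln(0.555556)
  = −0.75 × (-0.587786) = 0.440840 substitutions/site.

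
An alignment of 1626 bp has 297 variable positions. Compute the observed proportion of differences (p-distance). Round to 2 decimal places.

0.18

p = 297/1626 = 0.182656… ≈ 0.18 (to 2 d.p.).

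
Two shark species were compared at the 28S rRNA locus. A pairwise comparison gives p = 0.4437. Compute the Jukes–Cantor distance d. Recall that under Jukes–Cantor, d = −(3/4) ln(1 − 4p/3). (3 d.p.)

d = −(3/4) ln(1 − 4p/3) = −0.75 ln(1 − 0.5916) = −0.75 ln(0.4084)
  = −0.75 × (-0.895508) = 0.671631 substitutions/site.

0.672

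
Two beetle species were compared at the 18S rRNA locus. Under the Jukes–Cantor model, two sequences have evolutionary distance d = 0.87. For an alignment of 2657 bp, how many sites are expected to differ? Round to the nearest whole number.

Invert JC69: p = (3/4)(1 − e^(−4d/3)) = 0.75 × (1 − e^(-1.16)) = 0.75 × (1 − 0.313486) = 0.514886.
Expected differing sites = pL ≈ 0.514886 × 2657 = 1368.052102 ≈ 1368.

1368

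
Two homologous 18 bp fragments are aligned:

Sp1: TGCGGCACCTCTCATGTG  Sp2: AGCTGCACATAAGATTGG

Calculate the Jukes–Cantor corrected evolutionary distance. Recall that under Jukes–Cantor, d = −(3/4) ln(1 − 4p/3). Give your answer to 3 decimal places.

The sequences differ at 8 of 18 sites (1, 4, 9, 11, 12, 13, 16, 17), so p = 8/18 ≈ 0.444444.
d = −(3/4) ln(1 − 4p/3) = −0.75 ln(1 − 0.592592) = −0.75 ln(0.407408)
  = −0.75 × (-0.897940) = 0.673455 substitutions/site.

0.673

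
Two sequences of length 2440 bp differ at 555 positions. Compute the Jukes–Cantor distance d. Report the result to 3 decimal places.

0.271

p = 555/2440 ≈ 0.227459.
d = −(3/4) ln(1 − 4p/3) = −0.75 ln(1 − 0.303279) = −0.75 ln(0.696721)
  = −0.75 × (-0.361370) = 0.271028 substitutions/site.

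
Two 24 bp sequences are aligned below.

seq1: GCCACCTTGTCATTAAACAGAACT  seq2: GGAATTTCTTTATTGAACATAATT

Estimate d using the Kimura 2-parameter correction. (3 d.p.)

0.651

Of 24 sites, 6 differences are transitions and 4 are transversions, so P = 6/24 = 0.25 and Q = 4/24 ≈ 0.166667.
Under the Kimura two-parameter model, d = −½ ln(1 − 2P − Q) − ¼ ln(1 − 2Q).
1 − 2P − Q = 0.333333, giving −½ ln(0.333333) = 0.549307.
1 − 2Q = 0.666666, giving −¼ ln(0.666666) = 0.101367.
d = 0.549307 + 0.101367 = 0.650674.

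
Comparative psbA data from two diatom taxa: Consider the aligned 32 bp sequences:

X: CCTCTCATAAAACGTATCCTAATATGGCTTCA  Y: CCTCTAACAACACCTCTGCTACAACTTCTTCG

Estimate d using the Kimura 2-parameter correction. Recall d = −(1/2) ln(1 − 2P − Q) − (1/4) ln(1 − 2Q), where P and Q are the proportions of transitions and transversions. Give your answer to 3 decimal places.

Of 32 sites, 3 differences are transitions and 9 are transversions, so P = 3/32 = 0.09375 and Q = 9/32 = 0.28125.
Under the Kimura two-parameter model, d = −½ ln(1 − 2P − Q) − ¼ ln(1 − 2Q).
1 − 2P − Q = 0.53125, giving −½ ln(0.53125) = 0.316261.
1 − 2Q = 0.4375, giving −¼ ln(0.4375) = 0.206670.
d = 0.316261 + 0.206670 = 0.522931.

0.523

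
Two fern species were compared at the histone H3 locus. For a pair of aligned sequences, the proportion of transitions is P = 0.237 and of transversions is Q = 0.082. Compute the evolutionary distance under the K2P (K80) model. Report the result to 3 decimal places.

0.451

Under the Kimura two-parameter model, d = −½ ln(1 − 2P − Q) − ¼ ln(1 − 2Q).
1 − 2P − Q = 0.444, giving −½ ln(0.444) = 0.405965.
1 − 2Q = 0.836, giving −¼ ln(0.836) = 0.044782.
d = 0.405965 + 0.044782 = 0.450747.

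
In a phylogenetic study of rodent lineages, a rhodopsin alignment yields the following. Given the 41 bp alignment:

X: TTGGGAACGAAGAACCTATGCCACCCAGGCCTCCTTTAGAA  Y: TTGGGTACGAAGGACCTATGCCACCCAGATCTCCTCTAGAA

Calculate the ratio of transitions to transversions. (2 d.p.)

Transitions are A↔G and C↔T; transversions are all other mismatches.
Transitions: 4. Transversions: 1.
R = 4/1 = 4.00.

4.00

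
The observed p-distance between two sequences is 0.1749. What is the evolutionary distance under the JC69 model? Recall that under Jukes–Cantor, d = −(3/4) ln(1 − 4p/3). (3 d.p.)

0.199

d = −(3/4) ln(1 − 4p/3) = −0.75 ln(1 − 0.2332) = −0.75 ln(0.7668)
  = −0.75 × (-0.265529) = 0.199147 substitutions/site.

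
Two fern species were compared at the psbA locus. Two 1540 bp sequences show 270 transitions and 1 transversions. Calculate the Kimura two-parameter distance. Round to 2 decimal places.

0.22

P = 270/1540 ≈ 0.175325 and Q = 1/1540 ≈ 0.000649.
Under the Kimura two-parameter model, d = −½ ln(1 − 2P − Q) − ¼ ln(1 − 2Q).
1 − 2P − Q = 0.648701, giving −½ ln(0.648701) = 0.216392.
1 − 2Q = 0.998702, giving −¼ ln(0.998702) = 0.000325.
d = 0.216392 + 0.000325 = 0.216717.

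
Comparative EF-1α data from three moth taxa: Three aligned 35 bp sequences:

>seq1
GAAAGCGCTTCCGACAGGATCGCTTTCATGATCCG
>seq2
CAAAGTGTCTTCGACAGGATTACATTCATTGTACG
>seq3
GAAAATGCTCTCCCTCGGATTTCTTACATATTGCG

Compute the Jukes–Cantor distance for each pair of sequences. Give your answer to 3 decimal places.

d(seq1,seq2) = 0.407, d(seq1,seq3) = 0.572, d(seq2,seq3) = 0.635

seq1–seq2: 11/35 sites differ → p ≈ 0.314286, d = −0.75 ln(1 − 0.419048) = 0.407315 ≈ 0.407.
seq1–seq3: 14/35 sites differ → p = 0.4, d = −0.75 ln(1 − 0.533333) = 0.571605 ≈ 0.572.
seq2–seq3: 15/35 sites differ → p ≈ 0.428571, d = −0.75 ln(1 − 0.571428) = 0.635472 ≈ 0.635.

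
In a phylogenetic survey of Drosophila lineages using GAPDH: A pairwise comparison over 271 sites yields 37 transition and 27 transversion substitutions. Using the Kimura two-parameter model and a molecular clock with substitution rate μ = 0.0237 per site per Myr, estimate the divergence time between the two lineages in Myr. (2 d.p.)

P = 37/271 ≈ 0.136531 and Q = 27/271 ≈ 0.099631.
Under the Kimura two-parameter model, d = −½ ln(1 − 2P − Q) − ¼ ln(1 − 2Q).
1 − 2P − Q = 0.627307, giving −½ ln(0.627307) = 0.233160.
1 − 2Q = 0.800738, giving −¼ ln(0.800738) = 0.055555.
d = 0.233160 + 0.055555 = 0.288715.
Under a molecular clock d = 2μt, so t = d/(2μ) = 0.288715 / (2 × 0.0237) = 6.09 Myr.

6.09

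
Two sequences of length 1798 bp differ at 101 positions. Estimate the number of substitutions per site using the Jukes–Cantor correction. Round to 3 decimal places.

0.058

p = 101/1798 ≈ 0.056174.
d = −(3/4) ln(1 − 4p/3) = −0.75 ln(1 − 0.074899) = −0.75 ln(0.925101)
  = −0.75 × (-0.077852) = 0.058389 substitutions/site.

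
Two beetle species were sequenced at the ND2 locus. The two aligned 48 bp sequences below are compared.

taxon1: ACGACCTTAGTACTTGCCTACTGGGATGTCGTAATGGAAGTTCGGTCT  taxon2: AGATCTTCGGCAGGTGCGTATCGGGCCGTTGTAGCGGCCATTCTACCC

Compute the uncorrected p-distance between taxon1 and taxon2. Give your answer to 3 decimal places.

0.500

The sequences differ at 24 of 48 positions.
p = 24/48 = 0.500.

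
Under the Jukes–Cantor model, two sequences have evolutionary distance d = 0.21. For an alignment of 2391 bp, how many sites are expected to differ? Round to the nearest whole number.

Invert JC69: p = (3/4)(1 − e^(−4d/3)) = 0.75 × (1 − e^(-0.28)) = 0.75 × (1 − 0.755784) = 0.183162.
Expected differing sites = pL ≈ 0.183162 × 2391 = 437.940342 ≈ 438.

438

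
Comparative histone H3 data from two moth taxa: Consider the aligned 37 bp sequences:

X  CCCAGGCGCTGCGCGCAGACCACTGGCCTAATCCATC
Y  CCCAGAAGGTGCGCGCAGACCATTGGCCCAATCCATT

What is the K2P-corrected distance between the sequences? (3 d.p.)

Of 37 sites, 4 differences are transitions and 2 are transversions, so P = 4/37 ≈ 0.108108 and Q = 2/37 ≈ 0.054054.
Under the Kimura two-parameter model, d = −½ ln(1 − 2P − Q) − ¼ ln(1 − 2Q).
1 − 2P − Q = 0.72973, giving −½ ln(0.72973) = 0.157540.
1 − 2Q = 0.891892, giving −¼ ln(0.891892) = 0.028603.
d = 0.157540 + 0.028603 = 0.186143.

0.186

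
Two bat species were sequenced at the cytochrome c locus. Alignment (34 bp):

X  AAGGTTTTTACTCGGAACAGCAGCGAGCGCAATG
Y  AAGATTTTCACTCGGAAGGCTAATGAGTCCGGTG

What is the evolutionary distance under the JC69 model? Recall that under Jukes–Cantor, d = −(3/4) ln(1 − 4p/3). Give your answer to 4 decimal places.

0.4770

The sequences differ at 12 of 34 sites, so p = 12/34 ≈ 0.352941.
d = −(3/4) ln(1 − 4p/3) = −0.75 ln(1 − 0.470588) = −0.75 ln(0.529412)
  = −0.75 × (-0.635988) = 0.476991 substitutions/site.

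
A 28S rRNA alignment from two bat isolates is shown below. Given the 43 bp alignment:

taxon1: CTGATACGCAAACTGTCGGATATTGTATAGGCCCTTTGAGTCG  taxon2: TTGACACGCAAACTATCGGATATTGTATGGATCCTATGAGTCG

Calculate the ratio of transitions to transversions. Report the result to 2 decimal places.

6.00

Transitions are A↔G and C↔T; transversions are all other mismatches.
Transitions: 6. Transversions: 1.
R = 6/1 = 6.00.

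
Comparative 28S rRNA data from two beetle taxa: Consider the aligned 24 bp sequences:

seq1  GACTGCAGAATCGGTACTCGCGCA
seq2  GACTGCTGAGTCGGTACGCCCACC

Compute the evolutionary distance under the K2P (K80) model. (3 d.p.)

0.304

Of 24 sites, 2 differences are transitions and 4 are transversions, so P = 2/24 ≈ 0.083333 and Q = 4/24 ≈ 0.166667.
Under the Kimura two-parameter model, d = −½ ln(1 − 2P − Q) − ¼ ln(1 − 2Q).
1 − 2P − Q = 0.666667, giving −½ ln(0.666667) = 0.202732.
1 − 2Q = 0.666666, giving −¼ ln(0.666666) = 0.101367.
d = 0.202732 + 0.101367 = 0.304099.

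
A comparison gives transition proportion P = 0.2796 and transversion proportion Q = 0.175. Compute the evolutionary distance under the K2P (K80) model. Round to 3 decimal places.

Under the Kimura two-parameter model, d = −½ ln(1 − 2P − Q) − ¼ ln(1 − 2Q).
1 − 2P − Q = 0.2658, giving −½ ln(0.2658) = 0.662506.
1 − 2Q = 0.65, giving −¼ ln(0.65) = 0.107696.
d = 0.662506 + 0.107696 = 0.770202.

0.770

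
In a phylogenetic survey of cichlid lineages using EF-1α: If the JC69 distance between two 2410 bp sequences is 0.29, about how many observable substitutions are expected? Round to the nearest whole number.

580

Invert JC69: p = (3/4)(1 − e^(−4d/3)) = 0.75 × (1 − e^(-0.386667)) = 0.75 × (1 − 0.679317) = 0.240512.
Expected differing sites = pL ≈ 0.240512 × 2410 = 579.63392 ≈ 580.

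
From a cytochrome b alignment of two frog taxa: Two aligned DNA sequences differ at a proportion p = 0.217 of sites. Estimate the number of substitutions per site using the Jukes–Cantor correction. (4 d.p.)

d = −(3/4) ln(1 − 4p/3) = −0.75 ln(1 − 0.289333) = −0.75 ln(0.710667)
  = −0.75 × (-0.341551) = 0.256163 substitutions/site.

0.2562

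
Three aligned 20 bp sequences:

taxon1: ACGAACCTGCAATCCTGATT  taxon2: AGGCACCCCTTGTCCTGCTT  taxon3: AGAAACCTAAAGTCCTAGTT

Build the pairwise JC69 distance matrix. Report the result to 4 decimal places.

taxon1–taxon2: 8/20 sites differ → p = 0.4, d = −0.75 ln(1 − 0.533333) = 0.571605 ≈ 0.5716.
taxon1–taxon3: 7/20 sites differ → p = 0.35, d = −0.75 ln(1 − 0.466667) = 0.471457 ≈ 0.4715.
taxon2–taxon3: 8/20 sites differ → p = 0.4, d = −0.75 ln(1 − 0.533333) = 0.571605 ≈ 0.5716.

d(taxon1,taxon2) = 0.5716, d(taxon1,taxon3) = 0.4715, d(taxon2,taxon3) = 0.5716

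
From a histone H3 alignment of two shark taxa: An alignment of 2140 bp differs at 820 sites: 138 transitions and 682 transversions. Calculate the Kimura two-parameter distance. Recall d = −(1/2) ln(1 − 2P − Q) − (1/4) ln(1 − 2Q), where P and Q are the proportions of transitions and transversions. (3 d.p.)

P = 138/2140 ≈ 0.064486 and Q = 682/2140 ≈ 0.318692.
Under the Kimura two-parameter model, d = −½ ln(1 − 2P − Q) − ¼ ln(1 − 2Q).
1 − 2P − Q = 0.552336, giving −½ ln(0.552336) = 0.296799.
1 − 2Q = 0.362616, giving −¼ ln(0.362616) = 0.253603.
d = 0.296799 + 0.253603 = 0.550402.

0.550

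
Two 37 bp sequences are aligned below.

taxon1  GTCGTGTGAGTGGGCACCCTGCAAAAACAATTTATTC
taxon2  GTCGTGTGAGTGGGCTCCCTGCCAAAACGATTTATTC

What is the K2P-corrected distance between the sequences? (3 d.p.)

Of 37 sites, 1 differences are transitions and 2 are transversions, so P = 1/37 ≈ 0.027027 and Q = 2/37 ≈ 0.054054.
Under the Kimura two-parameter model, d = −½ ln(1 − 2P − Q) − ¼ ln(1 − 2Q).
1 − 2P − Q = 0.891892, giving −½ ln(0.891892) = 0.057205.
1 − 2Q = 0.891892, giving −¼ ln(0.891892) = 0.028603.
d = 0.057205 + 0.028603 = 0.085808.

0.086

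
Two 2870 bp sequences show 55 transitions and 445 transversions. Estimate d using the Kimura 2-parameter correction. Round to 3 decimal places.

0.200

P = 55/2870 ≈ 0.019164 and Q = 445/2870 ≈ 0.155052.
Under the Kimura two-parameter model, d = −½ ln(1 − 2P − Q) − ¼ ln(1 − 2Q).
1 − 2P − Q = 0.80662, giving −½ ln(0.80662) = 0.107451.
1 − 2Q = 0.689896, giving −¼ ln(0.689896) = 0.092804.
d = 0.107451 + 0.092804 = 0.200255.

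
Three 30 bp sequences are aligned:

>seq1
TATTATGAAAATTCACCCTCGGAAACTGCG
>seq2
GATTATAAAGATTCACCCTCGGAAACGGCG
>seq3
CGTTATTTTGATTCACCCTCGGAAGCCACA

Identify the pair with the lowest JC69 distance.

seq1–seq2: 4/30 differ, p = 0.133, d = 0.147.
seq1–seq3: 10/30 differ, p = 0.333, d = 0.441.
seq2–seq3: 9/30 differ, p = 0.300, d = 0.383.
The smallest distance is between seq1 and seq2.

seq1 and seq2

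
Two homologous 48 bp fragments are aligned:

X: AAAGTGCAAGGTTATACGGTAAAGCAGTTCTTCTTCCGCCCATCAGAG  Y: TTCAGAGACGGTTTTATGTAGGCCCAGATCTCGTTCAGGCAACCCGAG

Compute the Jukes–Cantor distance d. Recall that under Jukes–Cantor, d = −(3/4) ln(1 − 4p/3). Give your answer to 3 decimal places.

0.824

The sequences differ at 24 of 48 sites, so p = 24/48 = 0.5.
d = −(3/4) ln(1 − 4p/3) = −0.75 ln(1 − 0.666667) = −0.75 ln(0.333333)
  = −0.75 × (-1.098613) = 0.823960 substitutions/site.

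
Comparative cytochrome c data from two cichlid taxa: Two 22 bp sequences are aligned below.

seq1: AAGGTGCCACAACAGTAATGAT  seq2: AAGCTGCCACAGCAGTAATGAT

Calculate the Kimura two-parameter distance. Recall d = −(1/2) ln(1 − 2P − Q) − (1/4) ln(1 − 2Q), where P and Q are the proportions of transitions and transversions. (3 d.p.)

Of 22 sites, 1 differences are transitions and 1 are transversions, so P = 1/22 ≈ 0.045455 and Q = 1/22 ≈ 0.045455.
Under the Kimura two-parameter model, d = −½ ln(1 − 2P − Q) − ¼ ln(1 − 2Q).
1 − 2P − Q = 0.863635, giving −½ ln(0.863635) = 0.073303.
1 − 2Q = 0.90909, giving −¼ ln(0.90909) = 0.023828.
d = 0.073303 + 0.023828 = 0.097131.

0.097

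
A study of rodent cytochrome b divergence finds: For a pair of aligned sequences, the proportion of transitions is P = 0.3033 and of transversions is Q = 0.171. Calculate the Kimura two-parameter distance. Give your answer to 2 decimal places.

Under the Kimura two-parameter model, d = −½ ln(1 − 2P − Q) − ¼ ln(1 − 2Q).
1 − 2P − Q = 0.2224, giving −½ ln(0.2224) = 0.751639.
1 − 2Q = 0.658, giving −¼ ln(0.658) = 0.104638.
d = 0.751639 + 0.104638 = 0.856277.

0.86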